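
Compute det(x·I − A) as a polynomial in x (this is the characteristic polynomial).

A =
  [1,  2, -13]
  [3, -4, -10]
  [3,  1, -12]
x^3 + 15*x^2 + 75*x + 125

Expanding det(x·I − A) (e.g. by cofactor expansion or by noting that A is similar to its Jordan form J, which has the same characteristic polynomial as A) gives
  χ_A(x) = x^3 + 15*x^2 + 75*x + 125
which factors as (x + 5)^3. The eigenvalues (with algebraic multiplicities) are λ = -5 with multiplicity 3.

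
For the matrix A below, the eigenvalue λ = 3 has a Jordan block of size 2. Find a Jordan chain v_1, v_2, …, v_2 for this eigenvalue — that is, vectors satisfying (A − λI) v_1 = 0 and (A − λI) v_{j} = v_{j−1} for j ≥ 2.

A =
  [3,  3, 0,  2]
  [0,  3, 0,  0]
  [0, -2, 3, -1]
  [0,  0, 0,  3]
A Jordan chain for λ = 3 of length 2:
v_1 = (3, 0, -2, 0)ᵀ
v_2 = (0, 1, 0, 0)ᵀ

Let N = A − (3)·I. We want v_2 with N^2 v_2 = 0 but N^1 v_2 ≠ 0; then v_{j-1} := N · v_j for j = 2, …, 2.

Pick v_2 = (0, 1, 0, 0)ᵀ.
Then v_1 = N · v_2 = (3, 0, -2, 0)ᵀ.

Sanity check: (A − (3)·I) v_1 = (0, 0, 0, 0)ᵀ = 0. ✓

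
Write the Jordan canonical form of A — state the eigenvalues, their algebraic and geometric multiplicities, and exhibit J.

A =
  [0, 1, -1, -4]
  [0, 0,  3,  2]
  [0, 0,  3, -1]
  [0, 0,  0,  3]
J_2(0) ⊕ J_2(3)

The characteristic polynomial is
  det(x·I − A) = x^4 - 6*x^3 + 9*x^2 = x^2*(x - 3)^2

Eigenvalues and multiplicities (the geometric multiplicity of λ is n − rank(A − λI), which equals the number of Jordan blocks for λ):
  λ = 0: algebraic multiplicity = 2, geometric multiplicity = 1
  λ = 3: algebraic multiplicity = 2, geometric multiplicity = 1

Determining the block sizes for each eigenvalue:
  λ = 0: one block (gm = 1), so the single block has size am = 2 → block sizes [2]
  λ = 3: one block (gm = 1), so the single block has size am = 2 → block sizes [2]

Assembling the blocks gives a Jordan form
J =
  [0, 1, 0, 0]
  [0, 0, 0, 0]
  [0, 0, 3, 1]
  [0, 0, 0, 3]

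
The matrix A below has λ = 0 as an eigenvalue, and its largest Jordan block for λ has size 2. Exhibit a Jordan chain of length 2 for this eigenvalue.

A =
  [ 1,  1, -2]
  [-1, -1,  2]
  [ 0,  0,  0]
A Jordan chain for λ = 0 of length 2:
v_1 = (1, -1, 0)ᵀ
v_2 = (1, 0, 0)ᵀ

Let N = A − (0)·I. We want v_2 with N^2 v_2 = 0 but N^1 v_2 ≠ 0; then v_{j-1} := N · v_j for j = 2, …, 2.

Pick v_2 = (1, 0, 0)ᵀ.
Then v_1 = N · v_2 = (1, -1, 0)ᵀ.

Sanity check: (A − (0)·I) v_1 = (0, 0, 0)ᵀ = 0. ✓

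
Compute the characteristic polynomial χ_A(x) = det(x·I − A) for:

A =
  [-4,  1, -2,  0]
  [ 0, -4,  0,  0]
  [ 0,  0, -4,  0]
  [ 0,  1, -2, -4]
x^4 + 16*x^3 + 96*x^2 + 256*x + 256

Expanding det(x·I − A) (e.g. by cofactor expansion or by noting that A is similar to its Jordan form J, which has the same characteristic polynomial as A) gives
  χ_A(x) = x^4 + 16*x^3 + 96*x^2 + 256*x + 256
which factors as (x + 4)^4. The eigenvalues (with algebraic multiplicities) are λ = -4 with multiplicity 4.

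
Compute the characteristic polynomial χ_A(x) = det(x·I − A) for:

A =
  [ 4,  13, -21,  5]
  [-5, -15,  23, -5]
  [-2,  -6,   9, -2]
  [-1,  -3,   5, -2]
x^4 + 4*x^3 + 6*x^2 + 4*x + 1

Expanding det(x·I − A) (e.g. by cofactor expansion or by noting that A is similar to its Jordan form J, which has the same characteristic polynomial as A) gives
  χ_A(x) = x^4 + 4*x^3 + 6*x^2 + 4*x + 1
which factors as (x + 1)^4. The eigenvalues (with algebraic multiplicities) are λ = -1 with multiplicity 4.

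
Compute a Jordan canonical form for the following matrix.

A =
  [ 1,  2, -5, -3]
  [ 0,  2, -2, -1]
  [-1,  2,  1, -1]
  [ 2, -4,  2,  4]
J_2(2) ⊕ J_2(2)

The characteristic polynomial is
  det(x·I − A) = x^4 - 8*x^3 + 24*x^2 - 32*x + 16 = (x - 2)^4

Eigenvalues and multiplicities (the geometric multiplicity of λ is n − rank(A − λI), which equals the number of Jordan blocks for λ):
  λ = 2: algebraic multiplicity = 4, geometric multiplicity = 2

Determining the block sizes for each eigenvalue:
  λ = 2: with am = 4 and gm = 2, the partition is not yet determined (e.g. several partitions of 4 into 2 parts exist). Let N = A − (2)·I. Computing rank(N^1) = 2, rank(N^2) = 0; the number of blocks of size ≥ j is rank(N^{j−1}) − rank(N^j), giving [2, 2]. So we have 2 block(s) of size 2 → block sizes [2, 2]

Assembling the blocks gives a Jordan form
J =
  [2, 1, 0, 0]
  [0, 2, 0, 0]
  [0, 0, 2, 1]
  [0, 0, 0, 2]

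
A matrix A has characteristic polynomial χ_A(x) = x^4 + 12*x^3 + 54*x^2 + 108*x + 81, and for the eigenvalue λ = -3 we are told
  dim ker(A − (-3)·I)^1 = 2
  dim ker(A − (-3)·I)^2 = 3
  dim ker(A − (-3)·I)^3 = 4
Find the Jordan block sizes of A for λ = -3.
Block sizes for λ = -3: [3, 1]

From the dimensions of kernels of powers, the number of Jordan blocks of size at least j is d_j − d_{j−1} where d_j = dim ker(N^j) (with d_0 = 0). Computing the differences gives [2, 1, 1].
The number of blocks of size exactly k is (#blocks of size ≥ k) − (#blocks of size ≥ k + 1), so the partition is: 1 block(s) of size 1, 1 block(s) of size 3.
In nonincreasing order the block sizes are [3, 1].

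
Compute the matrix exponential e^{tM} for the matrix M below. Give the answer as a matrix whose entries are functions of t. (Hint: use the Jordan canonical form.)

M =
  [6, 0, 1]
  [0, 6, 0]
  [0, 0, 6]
e^{tM} =
  [exp(6*t), 0, t*exp(6*t)]
  [0, exp(6*t), 0]
  [0, 0, exp(6*t)]

Strategy: write M = P · J · P⁻¹ where J is a Jordan canonical form, so e^{tM} = P · e^{tJ} · P⁻¹, and e^{tJ} can be computed block-by-block.

M has Jordan form
J =
  [6, 1, 0]
  [0, 6, 0]
  [0, 0, 6]
(up to reordering of blocks).

Per-block formulas:
  For a 2×2 Jordan block J_2(6): exp(t · J_2(6)) = e^(6t)·(I + t·N), where N is the 2×2 nilpotent shift.
  For a 1×1 block at λ = 6: exp(t · [6]) = [e^(6t)].

After assembling e^{tJ} and conjugating by P, we get:

e^{tM} =
  [exp(6*t), 0, t*exp(6*t)]
  [0, exp(6*t), 0]
  [0, 0, exp(6*t)]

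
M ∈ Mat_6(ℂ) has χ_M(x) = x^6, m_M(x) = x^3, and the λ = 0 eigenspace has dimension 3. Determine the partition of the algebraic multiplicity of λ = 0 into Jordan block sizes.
Block sizes for λ = 0: [3, 2, 1]

Step 1 — from the characteristic polynomial, algebraic multiplicity of λ = 0 is 6. From dim ker(M − (0)·I) = 3, there are exactly 3 Jordan blocks for λ = 0.
Step 2 — from the minimal polynomial, the factor (x − 0)^3 tells us the largest block for λ = 0 has size 3.
Step 3 — with total size 6, 3 blocks, and largest block 3, the block sizes (in nonincreasing order) are [3, 2, 1].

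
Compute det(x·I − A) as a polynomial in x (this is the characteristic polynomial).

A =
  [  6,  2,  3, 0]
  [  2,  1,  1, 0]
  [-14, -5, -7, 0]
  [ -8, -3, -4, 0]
x^4

Expanding det(x·I − A) (e.g. by cofactor expansion or by noting that A is similar to its Jordan form J, which has the same characteristic polynomial as A) gives
  χ_A(x) = x^4
which factors as x^4. The eigenvalues (with algebraic multiplicities) are λ = 0 with multiplicity 4.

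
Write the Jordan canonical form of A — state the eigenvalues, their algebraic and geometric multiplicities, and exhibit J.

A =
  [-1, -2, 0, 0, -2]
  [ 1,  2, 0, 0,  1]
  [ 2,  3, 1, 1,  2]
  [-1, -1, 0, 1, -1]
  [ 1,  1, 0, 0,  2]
J_2(1) ⊕ J_2(1) ⊕ J_1(1)

The characteristic polynomial is
  det(x·I − A) = x^5 - 5*x^4 + 10*x^3 - 10*x^2 + 5*x - 1 = (x - 1)^5

Eigenvalues and multiplicities (the geometric multiplicity of λ is n − rank(A − λI), which equals the number of Jordan blocks for λ):
  λ = 1: algebraic multiplicity = 5, geometric multiplicity = 3

Determining the block sizes for each eigenvalue:
  λ = 1: with am = 5 and gm = 3, the partition is not yet determined (e.g. several partitions of 5 into 3 parts exist). Let N = A − (1)·I. Computing rank(N^1) = 2, rank(N^2) = 0; the number of blocks of size ≥ j is rank(N^{j−1}) − rank(N^j), giving [3, 2]. So we have 2 block(s) of size 2, 1 block(s) of size 1 → block sizes [2, 2, 1]

Assembling the blocks gives a Jordan form
J =
  [1, 1, 0, 0, 0]
  [0, 1, 0, 0, 0]
  [0, 0, 1, 1, 0]
  [0, 0, 0, 1, 0]
  [0, 0, 0, 0, 1]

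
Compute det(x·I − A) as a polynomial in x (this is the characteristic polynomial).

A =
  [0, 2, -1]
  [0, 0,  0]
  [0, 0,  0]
x^3

Expanding det(x·I − A) (e.g. by cofactor expansion or by noting that A is similar to its Jordan form J, which has the same characteristic polynomial as A) gives
  χ_A(x) = x^3
which factors as x^3. The eigenvalues (with algebraic multiplicities) are λ = 0 with multiplicity 3.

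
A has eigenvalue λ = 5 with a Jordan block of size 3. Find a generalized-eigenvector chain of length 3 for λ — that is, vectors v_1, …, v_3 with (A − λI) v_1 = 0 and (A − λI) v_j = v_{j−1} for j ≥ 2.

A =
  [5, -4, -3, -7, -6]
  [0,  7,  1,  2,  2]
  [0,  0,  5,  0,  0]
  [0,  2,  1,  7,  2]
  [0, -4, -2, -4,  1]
A Jordan chain for λ = 5 of length 3:
v_1 = (2, 0, 0, 0, 0)ᵀ
v_2 = (-4, 2, 0, 2, -4)ᵀ
v_3 = (0, 1, 0, 0, 0)ᵀ

Let N = A − (5)·I. We want v_3 with N^3 v_3 = 0 but N^2 v_3 ≠ 0; then v_{j-1} := N · v_j for j = 3, …, 2.

Pick v_3 = (0, 1, 0, 0, 0)ᵀ.
Then v_2 = N · v_3 = (-4, 2, 0, 2, -4)ᵀ.
Then v_1 = N · v_2 = (2, 0, 0, 0, 0)ᵀ.

Sanity check: (A − (5)·I) v_1 = (0, 0, 0, 0, 0)ᵀ = 0. ✓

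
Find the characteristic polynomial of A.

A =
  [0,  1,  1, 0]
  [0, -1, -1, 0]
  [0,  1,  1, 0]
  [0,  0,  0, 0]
x^4

Expanding det(x·I − A) (e.g. by cofactor expansion or by noting that A is similar to its Jordan form J, which has the same characteristic polynomial as A) gives
  χ_A(x) = x^4
which factors as x^4. The eigenvalues (with algebraic multiplicities) are λ = 0 with multiplicity 4.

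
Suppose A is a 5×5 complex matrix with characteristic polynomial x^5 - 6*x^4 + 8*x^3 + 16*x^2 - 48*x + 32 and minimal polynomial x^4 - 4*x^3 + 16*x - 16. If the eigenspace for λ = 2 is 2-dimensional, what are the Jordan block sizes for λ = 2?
Block sizes for λ = 2: [3, 1]

Step 1 — from the characteristic polynomial, algebraic multiplicity of λ = 2 is 4. From dim ker(A − (2)·I) = 2, there are exactly 2 Jordan blocks for λ = 2.
Step 2 — from the minimal polynomial, the factor (x − 2)^3 tells us the largest block for λ = 2 has size 3.
Step 3 — with total size 4, 2 blocks, and largest block 3, the block sizes (in nonincreasing order) are [3, 1].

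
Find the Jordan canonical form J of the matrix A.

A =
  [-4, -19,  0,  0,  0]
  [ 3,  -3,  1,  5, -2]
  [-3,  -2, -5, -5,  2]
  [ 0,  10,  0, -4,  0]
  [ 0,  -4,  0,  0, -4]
J_3(-4) ⊕ J_1(-4) ⊕ J_1(-4)

The characteristic polynomial is
  det(x·I − A) = x^5 + 20*x^4 + 160*x^3 + 640*x^2 + 1280*x + 1024 = (x + 4)^5

Eigenvalues and multiplicities (the geometric multiplicity of λ is n − rank(A − λI), which equals the number of Jordan blocks for λ):
  λ = -4: algebraic multiplicity = 5, geometric multiplicity = 3

Determining the block sizes for each eigenvalue:
  λ = -4: with am = 5 and gm = 3, the partition is not yet determined (e.g. several partitions of 5 into 3 parts exist). Let N = A − (-4)·I. Computing rank(N^1) = 2, rank(N^2) = 1, rank(N^3) = 0; the number of blocks of size ≥ j is rank(N^{j−1}) − rank(N^j), giving [3, 1, 1]. So we have 1 block(s) of size 3, 2 block(s) of size 1 → block sizes [3, 1, 1]

Assembling the blocks gives a Jordan form
J =
  [-4,  1,  0,  0,  0]
  [ 0, -4,  1,  0,  0]
  [ 0,  0, -4,  0,  0]
  [ 0,  0,  0, -4,  0]
  [ 0,  0,  0,  0, -4]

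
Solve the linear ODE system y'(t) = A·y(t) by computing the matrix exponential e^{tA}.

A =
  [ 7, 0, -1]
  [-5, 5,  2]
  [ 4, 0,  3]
e^{tA} =
  [2*t*exp(5*t) + exp(5*t), 0, -t*exp(5*t)]
  [-t^2*exp(5*t) - 5*t*exp(5*t), exp(5*t), t^2*exp(5*t)/2 + 2*t*exp(5*t)]
  [4*t*exp(5*t), 0, -2*t*exp(5*t) + exp(5*t)]

Strategy: write A = P · J · P⁻¹ where J is a Jordan canonical form, so e^{tA} = P · e^{tJ} · P⁻¹, and e^{tJ} can be computed block-by-block.

A has Jordan form
J =
  [5, 1, 0]
  [0, 5, 1]
  [0, 0, 5]
(up to reordering of blocks).

Per-block formulas:
  For a 3×3 Jordan block J_3(5): exp(t · J_3(5)) = e^(5t)·(I + t·N + (t^2/2)·N^2), where N is the 3×3 nilpotent shift.

After assembling e^{tJ} and conjugating by P, we get:

e^{tA} =
  [2*t*exp(5*t) + exp(5*t), 0, -t*exp(5*t)]
  [-t^2*exp(5*t) - 5*t*exp(5*t), exp(5*t), t^2*exp(5*t)/2 + 2*t*exp(5*t)]
  [4*t*exp(5*t), 0, -2*t*exp(5*t) + exp(5*t)]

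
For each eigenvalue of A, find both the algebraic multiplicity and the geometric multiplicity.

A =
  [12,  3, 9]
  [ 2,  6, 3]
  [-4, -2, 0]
λ = 6: alg = 3, geom = 1

Step 1 — factor the characteristic polynomial to read off the algebraic multiplicities:
  χ_A(x) = (x - 6)^3

Step 2 — compute geometric multiplicities via the rank-nullity identity g(λ) = n − rank(A − λI):
  rank(A − (6)·I) = 2, so dim ker(A − (6)·I) = n − 2 = 1

Summary:
  λ = 6: algebraic multiplicity = 3, geometric multiplicity = 1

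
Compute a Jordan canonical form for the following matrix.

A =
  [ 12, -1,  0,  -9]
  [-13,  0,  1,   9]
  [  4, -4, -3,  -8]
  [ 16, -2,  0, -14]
J_3(-3) ⊕ J_1(4)

The characteristic polynomial is
  det(x·I − A) = x^4 + 5*x^3 - 9*x^2 - 81*x - 108 = (x - 4)*(x + 3)^3

Eigenvalues and multiplicities (the geometric multiplicity of λ is n − rank(A − λI), which equals the number of Jordan blocks for λ):
  λ = -3: algebraic multiplicity = 3, geometric multiplicity = 1
  λ = 4: algebraic multiplicity = 1, geometric multiplicity = 1

Determining the block sizes for each eigenvalue:
  λ = -3: one block (gm = 1), so the single block has size am = 3 → block sizes [3]
  λ = 4: one block (gm = 1), so the single block has size am = 1 → block sizes [1]

Assembling the blocks gives a Jordan form
J =
  [-3,  1,  0, 0]
  [ 0, -3,  1, 0]
  [ 0,  0, -3, 0]
  [ 0,  0,  0, 4]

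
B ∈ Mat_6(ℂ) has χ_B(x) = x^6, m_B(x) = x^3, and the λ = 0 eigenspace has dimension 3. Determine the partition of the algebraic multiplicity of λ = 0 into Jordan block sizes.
Block sizes for λ = 0: [3, 2, 1]

Step 1 — from the characteristic polynomial, algebraic multiplicity of λ = 0 is 6. From dim ker(B − (0)·I) = 3, there are exactly 3 Jordan blocks for λ = 0.
Step 2 — from the minimal polynomial, the factor (x − 0)^3 tells us the largest block for λ = 0 has size 3.
Step 3 — with total size 6, 3 blocks, and largest block 3, the block sizes (in nonincreasing order) are [3, 2, 1].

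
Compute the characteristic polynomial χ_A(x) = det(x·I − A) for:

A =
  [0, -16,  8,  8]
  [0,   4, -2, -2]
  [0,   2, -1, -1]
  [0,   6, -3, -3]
x^4

Expanding det(x·I − A) (e.g. by cofactor expansion or by noting that A is similar to its Jordan form J, which has the same characteristic polynomial as A) gives
  χ_A(x) = x^4
which factors as x^4. The eigenvalues (with algebraic multiplicities) are λ = 0 with multiplicity 4.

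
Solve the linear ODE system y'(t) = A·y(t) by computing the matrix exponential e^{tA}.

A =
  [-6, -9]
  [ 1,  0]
e^{tA} =
  [-3*t*exp(-3*t) + exp(-3*t), -9*t*exp(-3*t)]
  [t*exp(-3*t), 3*t*exp(-3*t) + exp(-3*t)]

Strategy: write A = P · J · P⁻¹ where J is a Jordan canonical form, so e^{tA} = P · e^{tJ} · P⁻¹, and e^{tJ} can be computed block-by-block.

A has Jordan form
J =
  [-3,  1]
  [ 0, -3]
(up to reordering of blocks).

Per-block formulas:
  For a 2×2 Jordan block J_2(-3): exp(t · J_2(-3)) = e^(-3t)·(I + t·N), where N is the 2×2 nilpotent shift.

After assembling e^{tJ} and conjugating by P, we get:

e^{tA} =
  [-3*t*exp(-3*t) + exp(-3*t), -9*t*exp(-3*t)]
  [t*exp(-3*t), 3*t*exp(-3*t) + exp(-3*t)]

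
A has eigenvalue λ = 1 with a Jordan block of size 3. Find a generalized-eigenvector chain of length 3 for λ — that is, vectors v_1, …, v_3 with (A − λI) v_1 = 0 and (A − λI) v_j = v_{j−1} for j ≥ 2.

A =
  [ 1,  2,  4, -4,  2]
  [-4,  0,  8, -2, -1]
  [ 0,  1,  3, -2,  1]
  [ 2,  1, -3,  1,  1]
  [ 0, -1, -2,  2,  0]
A Jordan chain for λ = 1 of length 3:
v_1 = (-16, 0, -8, -4, 8)ᵀ
v_2 = (0, -4, 0, 2, 0)ᵀ
v_3 = (1, 0, 0, 0, 0)ᵀ

Let N = A − (1)·I. We want v_3 with N^3 v_3 = 0 but N^2 v_3 ≠ 0; then v_{j-1} := N · v_j for j = 3, …, 2.

Pick v_3 = (1, 0, 0, 0, 0)ᵀ.
Then v_2 = N · v_3 = (0, -4, 0, 2, 0)ᵀ.
Then v_1 = N · v_2 = (-16, 0, -8, -4, 8)ᵀ.

Sanity check: (A − (1)·I) v_1 = (0, 0, 0, 0, 0)ᵀ = 0. ✓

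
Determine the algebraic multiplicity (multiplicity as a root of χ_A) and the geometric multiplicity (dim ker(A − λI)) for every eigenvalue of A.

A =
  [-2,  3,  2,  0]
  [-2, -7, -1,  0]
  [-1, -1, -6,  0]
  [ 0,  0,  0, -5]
λ = -5: alg = 4, geom = 2

Step 1 — factor the characteristic polynomial to read off the algebraic multiplicities:
  χ_A(x) = (x + 5)^4

Step 2 — compute geometric multiplicities via the rank-nullity identity g(λ) = n − rank(A − λI):
  rank(A − (-5)·I) = 2, so dim ker(A − (-5)·I) = n − 2 = 2

Summary:
  λ = -5: algebraic multiplicity = 4, geometric multiplicity = 2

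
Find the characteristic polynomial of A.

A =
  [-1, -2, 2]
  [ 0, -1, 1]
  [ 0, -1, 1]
x^3 + x^2

Expanding det(x·I − A) (e.g. by cofactor expansion or by noting that A is similar to its Jordan form J, which has the same characteristic polynomial as A) gives
  χ_A(x) = x^3 + x^2
which factors as x^2*(x + 1). The eigenvalues (with algebraic multiplicities) are λ = -1 with multiplicity 1, λ = 0 with multiplicity 2.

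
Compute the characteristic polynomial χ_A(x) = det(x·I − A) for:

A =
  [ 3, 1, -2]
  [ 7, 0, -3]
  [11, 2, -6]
x^3 + 3*x^2 + 3*x + 1

Expanding det(x·I − A) (e.g. by cofactor expansion or by noting that A is similar to its Jordan form J, which has the same characteristic polynomial as A) gives
  χ_A(x) = x^3 + 3*x^2 + 3*x + 1
which factors as (x + 1)^3. The eigenvalues (with algebraic multiplicities) are λ = -1 with multiplicity 3.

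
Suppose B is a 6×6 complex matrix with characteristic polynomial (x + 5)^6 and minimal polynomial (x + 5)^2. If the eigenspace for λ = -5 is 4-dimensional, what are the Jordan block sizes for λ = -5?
Block sizes for λ = -5: [2, 2, 1, 1]

Step 1 — from the characteristic polynomial, algebraic multiplicity of λ = -5 is 6. From dim ker(B − (-5)·I) = 4, there are exactly 4 Jordan blocks for λ = -5.
Step 2 — from the minimal polynomial, the factor (x + 5)^2 tells us the largest block for λ = -5 has size 2.
Step 3 — with total size 6, 4 blocks, and largest block 2, the block sizes (in nonincreasing order) are [2, 2, 1, 1].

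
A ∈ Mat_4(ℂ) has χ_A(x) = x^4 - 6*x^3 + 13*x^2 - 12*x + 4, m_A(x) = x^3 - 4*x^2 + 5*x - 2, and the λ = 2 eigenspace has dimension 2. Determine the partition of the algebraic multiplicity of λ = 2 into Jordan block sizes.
Block sizes for λ = 2: [1, 1]

Step 1 — from the characteristic polynomial, algebraic multiplicity of λ = 2 is 2. From dim ker(A − (2)·I) = 2, there are exactly 2 Jordan blocks for λ = 2.
Step 2 — from the minimal polynomial, the factor (x − 2) tells us the largest block for λ = 2 has size 1.
Step 3 — with total size 2, 2 blocks, and largest block 1, the block sizes (in nonincreasing order) are [1, 1].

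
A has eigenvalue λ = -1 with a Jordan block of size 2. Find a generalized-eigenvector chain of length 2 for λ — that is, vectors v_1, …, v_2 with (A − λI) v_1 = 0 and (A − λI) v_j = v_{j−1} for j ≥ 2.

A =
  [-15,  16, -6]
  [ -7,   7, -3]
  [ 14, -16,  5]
A Jordan chain for λ = -1 of length 2:
v_1 = (-14, -7, 14)ᵀ
v_2 = (1, 0, 0)ᵀ

Let N = A − (-1)·I. We want v_2 with N^2 v_2 = 0 but N^1 v_2 ≠ 0; then v_{j-1} := N · v_j for j = 2, …, 2.

Pick v_2 = (1, 0, 0)ᵀ.
Then v_1 = N · v_2 = (-14, -7, 14)ᵀ.

Sanity check: (A − (-1)·I) v_1 = (0, 0, 0)ᵀ = 0. ✓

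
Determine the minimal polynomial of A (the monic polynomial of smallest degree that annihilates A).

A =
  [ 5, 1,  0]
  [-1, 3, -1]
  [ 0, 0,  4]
x^3 - 12*x^2 + 48*x - 64

The characteristic polynomial is χ_A(x) = (x - 4)^3, so the eigenvalues are known. The minimal polynomial is
  m_A(x) = Π_λ (x − λ)^{k_λ}
where k_λ is the size of the *largest* Jordan block for λ (equivalently, the smallest k with (A − λI)^k v = 0 for every generalised eigenvector v of λ).

  λ = 4: largest Jordan block has size 3, contributing (x − 4)^3

So m_A(x) = (x - 4)^3 = x^3 - 12*x^2 + 48*x - 64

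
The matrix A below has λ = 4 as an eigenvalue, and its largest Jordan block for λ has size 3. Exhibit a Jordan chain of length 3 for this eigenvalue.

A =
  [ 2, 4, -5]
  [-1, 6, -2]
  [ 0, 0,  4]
A Jordan chain for λ = 4 of length 3:
v_1 = (2, 1, 0)ᵀ
v_2 = (-5, -2, 0)ᵀ
v_3 = (0, 0, 1)ᵀ

Let N = A − (4)·I. We want v_3 with N^3 v_3 = 0 but N^2 v_3 ≠ 0; then v_{j-1} := N · v_j for j = 3, …, 2.

Pick v_3 = (0, 0, 1)ᵀ.
Then v_2 = N · v_3 = (-5, -2, 0)ᵀ.
Then v_1 = N · v_2 = (2, 1, 0)ᵀ.

Sanity check: (A − (4)·I) v_1 = (0, 0, 0)ᵀ = 0. ✓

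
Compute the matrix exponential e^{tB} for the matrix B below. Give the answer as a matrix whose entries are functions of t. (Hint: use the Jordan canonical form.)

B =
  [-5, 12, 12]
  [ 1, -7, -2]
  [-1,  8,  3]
e^{tB} =
  [exp(-5*t), 2*exp(t) - 2*exp(-5*t), 2*exp(t) - 2*exp(-5*t)]
  [t*exp(-5*t), -2*t*exp(-5*t) + exp(-5*t), -2*t*exp(-5*t)]
  [-t*exp(-5*t), 2*t*exp(-5*t) + exp(t) - exp(-5*t), 2*t*exp(-5*t) + exp(t)]

Strategy: write B = P · J · P⁻¹ where J is a Jordan canonical form, so e^{tB} = P · e^{tJ} · P⁻¹, and e^{tJ} can be computed block-by-block.

B has Jordan form
J =
  [-5,  1, 0]
  [ 0, -5, 0]
  [ 0,  0, 1]
(up to reordering of blocks).

Per-block formulas:
  For a 2×2 Jordan block J_2(-5): exp(t · J_2(-5)) = e^(-5t)·(I + t·N), where N is the 2×2 nilpotent shift.
  For a 1×1 block at λ = 1: exp(t · [1]) = [e^(1t)].

After assembling e^{tJ} and conjugating by P, we get:

e^{tB} =
  [exp(-5*t), 2*exp(t) - 2*exp(-5*t), 2*exp(t) - 2*exp(-5*t)]
  [t*exp(-5*t), -2*t*exp(-5*t) + exp(-5*t), -2*t*exp(-5*t)]
  [-t*exp(-5*t), 2*t*exp(-5*t) + exp(t) - exp(-5*t), 2*t*exp(-5*t) + exp(t)]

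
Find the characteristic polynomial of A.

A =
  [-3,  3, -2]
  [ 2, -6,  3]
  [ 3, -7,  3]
x^3 + 6*x^2 + 12*x + 8

Expanding det(x·I − A) (e.g. by cofactor expansion or by noting that A is similar to its Jordan form J, which has the same characteristic polynomial as A) gives
  χ_A(x) = x^3 + 6*x^2 + 12*x + 8
which factors as (x + 2)^3. The eigenvalues (with algebraic multiplicities) are λ = -2 with multiplicity 3.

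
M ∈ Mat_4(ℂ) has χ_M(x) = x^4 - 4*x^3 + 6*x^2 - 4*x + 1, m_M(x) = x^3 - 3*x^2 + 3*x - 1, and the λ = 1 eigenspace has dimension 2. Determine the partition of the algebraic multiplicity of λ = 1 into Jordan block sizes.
Block sizes for λ = 1: [3, 1]

Step 1 — from the characteristic polynomial, algebraic multiplicity of λ = 1 is 4. From dim ker(M − (1)·I) = 2, there are exactly 2 Jordan blocks for λ = 1.
Step 2 — from the minimal polynomial, the factor (x − 1)^3 tells us the largest block for λ = 1 has size 3.
Step 3 — with total size 4, 2 blocks, and largest block 3, the block sizes (in nonincreasing order) are [3, 1].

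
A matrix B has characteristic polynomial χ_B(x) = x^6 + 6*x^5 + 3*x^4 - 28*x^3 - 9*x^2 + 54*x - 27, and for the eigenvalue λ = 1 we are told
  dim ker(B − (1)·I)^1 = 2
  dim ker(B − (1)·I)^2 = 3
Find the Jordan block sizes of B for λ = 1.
Block sizes for λ = 1: [2, 1]

From the dimensions of kernels of powers, the number of Jordan blocks of size at least j is d_j − d_{j−1} where d_j = dim ker(N^j) (with d_0 = 0). Computing the differences gives [2, 1].
The number of blocks of size exactly k is (#blocks of size ≥ k) − (#blocks of size ≥ k + 1), so the partition is: 1 block(s) of size 1, 1 block(s) of size 2.
In nonincreasing order the block sizes are [2, 1].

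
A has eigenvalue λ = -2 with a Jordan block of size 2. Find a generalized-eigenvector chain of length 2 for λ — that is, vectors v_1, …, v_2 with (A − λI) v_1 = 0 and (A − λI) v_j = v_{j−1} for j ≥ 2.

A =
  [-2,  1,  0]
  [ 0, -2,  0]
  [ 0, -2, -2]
A Jordan chain for λ = -2 of length 2:
v_1 = (1, 0, -2)ᵀ
v_2 = (0, 1, 0)ᵀ

Let N = A − (-2)·I. We want v_2 with N^2 v_2 = 0 but N^1 v_2 ≠ 0; then v_{j-1} := N · v_j for j = 2, …, 2.

Pick v_2 = (0, 1, 0)ᵀ.
Then v_1 = N · v_2 = (1, 0, -2)ᵀ.

Sanity check: (A − (-2)·I) v_1 = (0, 0, 0)ᵀ = 0. ✓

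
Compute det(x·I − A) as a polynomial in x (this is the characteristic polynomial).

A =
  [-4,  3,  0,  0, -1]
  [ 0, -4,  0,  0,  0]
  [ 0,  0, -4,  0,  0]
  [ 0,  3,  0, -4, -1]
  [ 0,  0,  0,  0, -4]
x^5 + 20*x^4 + 160*x^3 + 640*x^2 + 1280*x + 1024

Expanding det(x·I − A) (e.g. by cofactor expansion or by noting that A is similar to its Jordan form J, which has the same characteristic polynomial as A) gives
  χ_A(x) = x^5 + 20*x^4 + 160*x^3 + 640*x^2 + 1280*x + 1024
which factors as (x + 4)^5. The eigenvalues (with algebraic multiplicities) are λ = -4 with multiplicity 5.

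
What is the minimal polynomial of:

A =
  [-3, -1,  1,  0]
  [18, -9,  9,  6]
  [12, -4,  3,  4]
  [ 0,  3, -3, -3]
x^3 + 9*x^2 + 27*x + 27

The characteristic polynomial is χ_A(x) = (x + 3)^4, so the eigenvalues are known. The minimal polynomial is
  m_A(x) = Π_λ (x − λ)^{k_λ}
where k_λ is the size of the *largest* Jordan block for λ (equivalently, the smallest k with (A − λI)^k v = 0 for every generalised eigenvector v of λ).

  λ = -3: largest Jordan block has size 3, contributing (x + 3)^3

So m_A(x) = (x + 3)^3 = x^3 + 9*x^2 + 27*x + 27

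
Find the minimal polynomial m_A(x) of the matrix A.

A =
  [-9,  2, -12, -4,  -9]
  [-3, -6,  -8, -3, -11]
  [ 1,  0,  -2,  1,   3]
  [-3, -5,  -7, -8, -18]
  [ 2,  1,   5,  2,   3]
x^4 + 18*x^3 + 121*x^2 + 360*x + 400

The characteristic polynomial is χ_A(x) = (x + 4)^3*(x + 5)^2, so the eigenvalues are known. The minimal polynomial is
  m_A(x) = Π_λ (x − λ)^{k_λ}
where k_λ is the size of the *largest* Jordan block for λ (equivalently, the smallest k with (A − λI)^k v = 0 for every generalised eigenvector v of λ).

  λ = -5: largest Jordan block has size 2, contributing (x + 5)^2
  λ = -4: largest Jordan block has size 2, contributing (x + 4)^2

So m_A(x) = (x + 4)^2*(x + 5)^2 = x^4 + 18*x^3 + 121*x^2 + 360*x + 400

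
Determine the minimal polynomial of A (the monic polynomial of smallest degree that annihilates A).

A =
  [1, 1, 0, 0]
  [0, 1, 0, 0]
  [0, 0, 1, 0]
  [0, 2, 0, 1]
x^2 - 2*x + 1

The characteristic polynomial is χ_A(x) = (x - 1)^4, so the eigenvalues are known. The minimal polynomial is
  m_A(x) = Π_λ (x − λ)^{k_λ}
where k_λ is the size of the *largest* Jordan block for λ (equivalently, the smallest k with (A − λI)^k v = 0 for every generalised eigenvector v of λ).

  λ = 1: largest Jordan block has size 2, contributing (x − 1)^2

So m_A(x) = (x - 1)^2 = x^2 - 2*x + 1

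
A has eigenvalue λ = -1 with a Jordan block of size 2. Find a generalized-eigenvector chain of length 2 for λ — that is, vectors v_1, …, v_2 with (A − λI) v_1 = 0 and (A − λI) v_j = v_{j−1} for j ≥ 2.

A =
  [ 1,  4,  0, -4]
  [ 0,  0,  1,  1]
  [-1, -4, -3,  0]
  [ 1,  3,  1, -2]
A Jordan chain for λ = -1 of length 2:
v_1 = (2, 0, -1, 1)ᵀ
v_2 = (1, 0, 0, 0)ᵀ

Let N = A − (-1)·I. We want v_2 with N^2 v_2 = 0 but N^1 v_2 ≠ 0; then v_{j-1} := N · v_j for j = 2, …, 2.

Pick v_2 = (1, 0, 0, 0)ᵀ.
Then v_1 = N · v_2 = (2, 0, -1, 1)ᵀ.

Sanity check: (A − (-1)·I) v_1 = (0, 0, 0, 0)ᵀ = 0. ✓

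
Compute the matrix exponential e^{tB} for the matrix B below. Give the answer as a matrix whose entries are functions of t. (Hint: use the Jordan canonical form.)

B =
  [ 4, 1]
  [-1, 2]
e^{tB} =
  [t*exp(3*t) + exp(3*t), t*exp(3*t)]
  [-t*exp(3*t), -t*exp(3*t) + exp(3*t)]

Strategy: write B = P · J · P⁻¹ where J is a Jordan canonical form, so e^{tB} = P · e^{tJ} · P⁻¹, and e^{tJ} can be computed block-by-block.

B has Jordan form
J =
  [3, 1]
  [0, 3]
(up to reordering of blocks).

Per-block formulas:
  For a 2×2 Jordan block J_2(3): exp(t · J_2(3)) = e^(3t)·(I + t·N), where N is the 2×2 nilpotent shift.

After assembling e^{tJ} and conjugating by P, we get:

e^{tB} =
  [t*exp(3*t) + exp(3*t), t*exp(3*t)]
  [-t*exp(3*t), -t*exp(3*t) + exp(3*t)]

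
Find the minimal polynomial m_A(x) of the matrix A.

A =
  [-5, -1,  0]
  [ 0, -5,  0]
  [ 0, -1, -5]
x^2 + 10*x + 25

The characteristic polynomial is χ_A(x) = (x + 5)^3, so the eigenvalues are known. The minimal polynomial is
  m_A(x) = Π_λ (x − λ)^{k_λ}
where k_λ is the size of the *largest* Jordan block for λ (equivalently, the smallest k with (A − λI)^k v = 0 for every generalised eigenvector v of λ).

  λ = -5: largest Jordan block has size 2, contributing (x + 5)^2

So m_A(x) = (x + 5)^2 = x^2 + 10*x + 25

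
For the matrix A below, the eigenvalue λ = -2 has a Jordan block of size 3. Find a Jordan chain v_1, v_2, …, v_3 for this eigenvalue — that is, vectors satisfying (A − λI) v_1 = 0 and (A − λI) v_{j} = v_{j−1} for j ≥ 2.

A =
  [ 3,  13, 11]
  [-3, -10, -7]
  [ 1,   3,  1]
A Jordan chain for λ = -2 of length 3:
v_1 = (-3, 2, -1)ᵀ
v_2 = (5, -3, 1)ᵀ
v_3 = (1, 0, 0)ᵀ

Let N = A − (-2)·I. We want v_3 with N^3 v_3 = 0 but N^2 v_3 ≠ 0; then v_{j-1} := N · v_j for j = 3, …, 2.

Pick v_3 = (1, 0, 0)ᵀ.
Then v_2 = N · v_3 = (5, -3, 1)ᵀ.
Then v_1 = N · v_2 = (-3, 2, -1)ᵀ.

Sanity check: (A − (-2)·I) v_1 = (0, 0, 0)ᵀ = 0. ✓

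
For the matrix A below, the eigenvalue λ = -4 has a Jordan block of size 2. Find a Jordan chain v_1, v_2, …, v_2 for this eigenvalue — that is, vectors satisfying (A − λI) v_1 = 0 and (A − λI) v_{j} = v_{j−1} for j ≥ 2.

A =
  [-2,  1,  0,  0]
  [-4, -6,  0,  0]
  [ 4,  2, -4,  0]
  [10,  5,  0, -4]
A Jordan chain for λ = -4 of length 2:
v_1 = (2, -4, 4, 10)ᵀ
v_2 = (1, 0, 0, 0)ᵀ

Let N = A − (-4)·I. We want v_2 with N^2 v_2 = 0 but N^1 v_2 ≠ 0; then v_{j-1} := N · v_j for j = 2, …, 2.

Pick v_2 = (1, 0, 0, 0)ᵀ.
Then v_1 = N · v_2 = (2, -4, 4, 10)ᵀ.

Sanity check: (A − (-4)·I) v_1 = (0, 0, 0, 0)ᵀ = 0. ✓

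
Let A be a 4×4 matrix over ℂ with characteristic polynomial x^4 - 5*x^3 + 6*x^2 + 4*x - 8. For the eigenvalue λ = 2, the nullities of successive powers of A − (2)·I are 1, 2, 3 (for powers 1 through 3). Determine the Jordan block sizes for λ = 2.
Block sizes for λ = 2: [3]

From the dimensions of kernels of powers, the number of Jordan blocks of size at least j is d_j − d_{j−1} where d_j = dim ker(N^j) (with d_0 = 0). Computing the differences gives [1, 1, 1].
The number of blocks of size exactly k is (#blocks of size ≥ k) − (#blocks of size ≥ k + 1), so the partition is: 1 block(s) of size 3.
In nonincreasing order the block sizes are [3].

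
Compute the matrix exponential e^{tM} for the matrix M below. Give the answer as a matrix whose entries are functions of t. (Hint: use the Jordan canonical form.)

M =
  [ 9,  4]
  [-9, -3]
e^{tM} =
  [6*t*exp(3*t) + exp(3*t), 4*t*exp(3*t)]
  [-9*t*exp(3*t), -6*t*exp(3*t) + exp(3*t)]

Strategy: write M = P · J · P⁻¹ where J is a Jordan canonical form, so e^{tM} = P · e^{tJ} · P⁻¹, and e^{tJ} can be computed block-by-block.

M has Jordan form
J =
  [3, 1]
  [0, 3]
(up to reordering of blocks).

Per-block formulas:
  For a 2×2 Jordan block J_2(3): exp(t · J_2(3)) = e^(3t)·(I + t·N), where N is the 2×2 nilpotent shift.

After assembling e^{tJ} and conjugating by P, we get:

e^{tM} =
  [6*t*exp(3*t) + exp(3*t), 4*t*exp(3*t)]
  [-9*t*exp(3*t), -6*t*exp(3*t) + exp(3*t)]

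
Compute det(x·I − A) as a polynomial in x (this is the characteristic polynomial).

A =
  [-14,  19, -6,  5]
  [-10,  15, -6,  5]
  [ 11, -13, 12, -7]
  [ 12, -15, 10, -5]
x^4 - 8*x^3 + 128*x - 256

Expanding det(x·I − A) (e.g. by cofactor expansion or by noting that A is similar to its Jordan form J, which has the same characteristic polynomial as A) gives
  χ_A(x) = x^4 - 8*x^3 + 128*x - 256
which factors as (x - 4)^3*(x + 4). The eigenvalues (with algebraic multiplicities) are λ = -4 with multiplicity 1, λ = 4 with multiplicity 3.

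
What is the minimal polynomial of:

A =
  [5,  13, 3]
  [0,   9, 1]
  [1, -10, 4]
x^3 - 18*x^2 + 108*x - 216

The characteristic polynomial is χ_A(x) = (x - 6)^3, so the eigenvalues are known. The minimal polynomial is
  m_A(x) = Π_λ (x − λ)^{k_λ}
where k_λ is the size of the *largest* Jordan block for λ (equivalently, the smallest k with (A − λI)^k v = 0 for every generalised eigenvector v of λ).

  λ = 6: largest Jordan block has size 3, contributing (x − 6)^3

So m_A(x) = (x - 6)^3 = x^3 - 18*x^2 + 108*x - 216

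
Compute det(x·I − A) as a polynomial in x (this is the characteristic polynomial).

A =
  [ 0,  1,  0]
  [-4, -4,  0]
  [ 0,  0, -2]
x^3 + 6*x^2 + 12*x + 8

Expanding det(x·I − A) (e.g. by cofactor expansion or by noting that A is similar to its Jordan form J, which has the same characteristic polynomial as A) gives
  χ_A(x) = x^3 + 6*x^2 + 12*x + 8
which factors as (x + 2)^3. The eigenvalues (with algebraic multiplicities) are λ = -2 with multiplicity 3.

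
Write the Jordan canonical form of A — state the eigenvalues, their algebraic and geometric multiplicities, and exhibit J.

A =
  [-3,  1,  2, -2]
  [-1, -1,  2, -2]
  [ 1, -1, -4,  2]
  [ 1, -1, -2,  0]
J_2(-2) ⊕ J_1(-2) ⊕ J_1(-2)

The characteristic polynomial is
  det(x·I − A) = x^4 + 8*x^3 + 24*x^2 + 32*x + 16 = (x + 2)^4

Eigenvalues and multiplicities (the geometric multiplicity of λ is n − rank(A − λI), which equals the number of Jordan blocks for λ):
  λ = -2: algebraic multiplicity = 4, geometric multiplicity = 3

Determining the block sizes for each eigenvalue:
  λ = -2: 3 blocks summing to 4 forces exactly one block of size 2 and the rest size 1 → block sizes [2, 1, 1]

Assembling the blocks gives a Jordan form
J =
  [-2,  1,  0,  0]
  [ 0, -2,  0,  0]
  [ 0,  0, -2,  0]
  [ 0,  0,  0, -2]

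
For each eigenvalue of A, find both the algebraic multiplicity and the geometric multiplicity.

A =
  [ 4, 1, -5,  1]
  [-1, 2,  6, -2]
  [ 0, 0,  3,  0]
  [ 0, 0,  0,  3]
λ = 3: alg = 4, geom = 2

Step 1 — factor the characteristic polynomial to read off the algebraic multiplicities:
  χ_A(x) = (x - 3)^4

Step 2 — compute geometric multiplicities via the rank-nullity identity g(λ) = n − rank(A − λI):
  rank(A − (3)·I) = 2, so dim ker(A − (3)·I) = n − 2 = 2

Summary:
  λ = 3: algebraic multiplicity = 4, geometric multiplicity = 2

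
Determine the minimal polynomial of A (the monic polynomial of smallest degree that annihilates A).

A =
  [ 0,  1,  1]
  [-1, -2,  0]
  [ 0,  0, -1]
x^3 + 3*x^2 + 3*x + 1

The characteristic polynomial is χ_A(x) = (x + 1)^3, so the eigenvalues are known. The minimal polynomial is
  m_A(x) = Π_λ (x − λ)^{k_λ}
where k_λ is the size of the *largest* Jordan block for λ (equivalently, the smallest k with (A − λI)^k v = 0 for every generalised eigenvector v of λ).

  λ = -1: largest Jordan block has size 3, contributing (x + 1)^3

So m_A(x) = (x + 1)^3 = x^3 + 3*x^2 + 3*x + 1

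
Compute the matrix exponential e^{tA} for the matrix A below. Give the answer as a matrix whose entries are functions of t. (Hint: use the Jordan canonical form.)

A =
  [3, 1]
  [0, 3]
e^{tA} =
  [exp(3*t), t*exp(3*t)]
  [0, exp(3*t)]

Strategy: write A = P · J · P⁻¹ where J is a Jordan canonical form, so e^{tA} = P · e^{tJ} · P⁻¹, and e^{tJ} can be computed block-by-block.

A has Jordan form
J =
  [3, 1]
  [0, 3]
(up to reordering of blocks).

Per-block formulas:
  For a 2×2 Jordan block J_2(3): exp(t · J_2(3)) = e^(3t)·(I + t·N), where N is the 2×2 nilpotent shift.

After assembling e^{tJ} and conjugating by P, we get:

e^{tA} =
  [exp(3*t), t*exp(3*t)]
  [0, exp(3*t)]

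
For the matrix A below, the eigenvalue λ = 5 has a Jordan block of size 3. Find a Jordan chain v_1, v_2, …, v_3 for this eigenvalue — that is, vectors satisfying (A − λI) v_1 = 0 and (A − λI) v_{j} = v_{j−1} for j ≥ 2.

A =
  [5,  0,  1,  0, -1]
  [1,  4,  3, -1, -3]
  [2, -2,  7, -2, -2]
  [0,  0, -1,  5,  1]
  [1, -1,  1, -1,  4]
A Jordan chain for λ = 5 of length 3:
v_1 = (1, 2, 0, -1, 0)ᵀ
v_2 = (0, 1, 2, 0, 1)ᵀ
v_3 = (1, 0, 0, 0, 0)ᵀ

Let N = A − (5)·I. We want v_3 with N^3 v_3 = 0 but N^2 v_3 ≠ 0; then v_{j-1} := N · v_j for j = 3, …, 2.

Pick v_3 = (1, 0, 0, 0, 0)ᵀ.
Then v_2 = N · v_3 = (0, 1, 2, 0, 1)ᵀ.
Then v_1 = N · v_2 = (1, 2, 0, -1, 0)ᵀ.

Sanity check: (A − (5)·I) v_1 = (0, 0, 0, 0, 0)ᵀ = 0. ✓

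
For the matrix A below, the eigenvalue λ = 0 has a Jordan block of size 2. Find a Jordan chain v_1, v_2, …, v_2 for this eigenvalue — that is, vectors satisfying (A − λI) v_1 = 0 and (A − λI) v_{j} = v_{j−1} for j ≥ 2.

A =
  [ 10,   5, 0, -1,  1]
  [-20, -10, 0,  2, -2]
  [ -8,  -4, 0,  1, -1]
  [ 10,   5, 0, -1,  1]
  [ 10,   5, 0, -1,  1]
A Jordan chain for λ = 0 of length 2:
v_1 = (10, -20, -8, 10, 10)ᵀ
v_2 = (1, 0, 0, 0, 0)ᵀ

Let N = A − (0)·I. We want v_2 with N^2 v_2 = 0 but N^1 v_2 ≠ 0; then v_{j-1} := N · v_j for j = 2, …, 2.

Pick v_2 = (1, 0, 0, 0, 0)ᵀ.
Then v_1 = N · v_2 = (10, -20, -8, 10, 10)ᵀ.

Sanity check: (A − (0)·I) v_1 = (0, 0, 0, 0, 0)ᵀ = 0. ✓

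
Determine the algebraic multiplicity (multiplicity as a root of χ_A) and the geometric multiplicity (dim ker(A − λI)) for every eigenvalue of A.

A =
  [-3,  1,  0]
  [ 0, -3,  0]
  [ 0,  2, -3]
λ = -3: alg = 3, geom = 2

Step 1 — factor the characteristic polynomial to read off the algebraic multiplicities:
  χ_A(x) = (x + 3)^3

Step 2 — compute geometric multiplicities via the rank-nullity identity g(λ) = n − rank(A − λI):
  rank(A − (-3)·I) = 1, so dim ker(A − (-3)·I) = n − 1 = 2

Summary:
  λ = -3: algebraic multiplicity = 3, geometric multiplicity = 2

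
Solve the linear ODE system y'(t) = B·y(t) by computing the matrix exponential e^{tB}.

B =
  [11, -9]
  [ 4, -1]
e^{tB} =
  [6*t*exp(5*t) + exp(5*t), -9*t*exp(5*t)]
  [4*t*exp(5*t), -6*t*exp(5*t) + exp(5*t)]

Strategy: write B = P · J · P⁻¹ where J is a Jordan canonical form, so e^{tB} = P · e^{tJ} · P⁻¹, and e^{tJ} can be computed block-by-block.

B has Jordan form
J =
  [5, 1]
  [0, 5]
(up to reordering of blocks).

Per-block formulas:
  For a 2×2 Jordan block J_2(5): exp(t · J_2(5)) = e^(5t)·(I + t·N), where N is the 2×2 nilpotent shift.

After assembling e^{tJ} and conjugating by P, we get:

e^{tB} =
  [6*t*exp(5*t) + exp(5*t), -9*t*exp(5*t)]
  [4*t*exp(5*t), -6*t*exp(5*t) + exp(5*t)]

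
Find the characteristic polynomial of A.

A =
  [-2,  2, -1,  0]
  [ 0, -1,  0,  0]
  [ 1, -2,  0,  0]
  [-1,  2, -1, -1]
x^4 + 4*x^3 + 6*x^2 + 4*x + 1

Expanding det(x·I − A) (e.g. by cofactor expansion or by noting that A is similar to its Jordan form J, which has the same characteristic polynomial as A) gives
  χ_A(x) = x^4 + 4*x^3 + 6*x^2 + 4*x + 1
which factors as (x + 1)^4. The eigenvalues (with algebraic multiplicities) are λ = -1 with multiplicity 4.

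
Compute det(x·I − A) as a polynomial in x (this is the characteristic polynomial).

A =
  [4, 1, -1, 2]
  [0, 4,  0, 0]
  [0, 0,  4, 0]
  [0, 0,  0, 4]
x^4 - 16*x^3 + 96*x^2 - 256*x + 256

Expanding det(x·I − A) (e.g. by cofactor expansion or by noting that A is similar to its Jordan form J, which has the same characteristic polynomial as A) gives
  χ_A(x) = x^4 - 16*x^3 + 96*x^2 - 256*x + 256
which factors as (x - 4)^4. The eigenvalues (with algebraic multiplicities) are λ = 4 with multiplicity 4.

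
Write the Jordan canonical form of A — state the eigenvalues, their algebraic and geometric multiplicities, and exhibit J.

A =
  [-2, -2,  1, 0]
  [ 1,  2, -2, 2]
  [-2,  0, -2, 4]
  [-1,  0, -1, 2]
J_3(0) ⊕ J_1(0)

The characteristic polynomial is
  det(x·I − A) = x^4

Eigenvalues and multiplicities (the geometric multiplicity of λ is n − rank(A − λI), which equals the number of Jordan blocks for λ):
  λ = 0: algebraic multiplicity = 4, geometric multiplicity = 2

Determining the block sizes for each eigenvalue:
  λ = 0: with am = 4 and gm = 2, the partition is not yet determined (e.g. several partitions of 4 into 2 parts exist). Let N = A − (0)·I. Computing rank(N^1) = 2, rank(N^2) = 1, rank(N^3) = 0; the number of blocks of size ≥ j is rank(N^{j−1}) − rank(N^j), giving [2, 1, 1]. So we have 1 block(s) of size 3, 1 block(s) of size 1 → block sizes [3, 1]

Assembling the blocks gives a Jordan form
J =
  [0, 1, 0, 0]
  [0, 0, 1, 0]
  [0, 0, 0, 0]
  [0, 0, 0, 0]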